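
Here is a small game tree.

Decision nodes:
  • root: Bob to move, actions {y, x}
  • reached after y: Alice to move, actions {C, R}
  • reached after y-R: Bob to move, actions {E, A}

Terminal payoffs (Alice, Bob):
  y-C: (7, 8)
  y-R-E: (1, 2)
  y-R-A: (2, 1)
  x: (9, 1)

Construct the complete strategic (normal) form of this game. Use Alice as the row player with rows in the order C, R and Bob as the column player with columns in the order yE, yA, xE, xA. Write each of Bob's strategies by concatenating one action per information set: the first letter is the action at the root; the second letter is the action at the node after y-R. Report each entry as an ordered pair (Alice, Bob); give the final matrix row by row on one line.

Row C: yE→(7,8), yA→(7,8), xE→(9,1), xA→(9,1)
Row R: yE→(1,2), yA→(2,1), xE→(9,1), xA→(9,1)

C: (7,8) (7,8) (9,1) (9,1) | R: (1,2) (2,1) (9,1) (9,1)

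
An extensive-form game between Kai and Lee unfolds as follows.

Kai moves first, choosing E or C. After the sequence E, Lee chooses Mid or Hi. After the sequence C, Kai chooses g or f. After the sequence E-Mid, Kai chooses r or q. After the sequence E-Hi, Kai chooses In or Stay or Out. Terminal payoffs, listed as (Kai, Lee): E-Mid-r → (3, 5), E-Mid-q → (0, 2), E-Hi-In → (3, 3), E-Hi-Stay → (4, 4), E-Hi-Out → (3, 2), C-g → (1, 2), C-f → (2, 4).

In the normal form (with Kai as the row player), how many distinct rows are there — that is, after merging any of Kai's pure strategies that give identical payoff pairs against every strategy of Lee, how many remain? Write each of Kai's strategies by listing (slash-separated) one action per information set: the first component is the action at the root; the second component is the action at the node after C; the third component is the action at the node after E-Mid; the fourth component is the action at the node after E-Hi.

Kai has 24 pure strategies: E/g/r/In, E/g/r/Stay, E/g/r/Out, E/g/q/In, E/g/q/Stay, E/g/q/Out, E/f/r/In, E/f/r/Stay, E/f/r/Out, E/f/q/In, E/f/q/Stay, E/f/q/Out, C/g/r/In, C/g/r/Stay, C/g/r/Out, C/g/q/In, C/g/q/Stay, C/g/q/Out, C/f/r/In, C/f/r/Stay, C/f/r/Out, C/f/q/In, C/f/q/Stay, C/f/q/Out. Columns: Mid, Hi.
{E/g/r/In, E/f/r/In} → row (3,5) (3,3)
{E/g/r/Stay, E/f/r/Stay} → row (3,5) (4,4)
{E/g/r/Out, E/f/r/Out} → row (3,5) (3,2)
{E/g/q/In, E/f/q/In} → row (0,2) (3,3)
{E/g/q/Stay, E/f/q/Stay} → row (0,2) (4,4)
{E/g/q/Out, E/f/q/Out} → row (0,2) (3,2)
{C/g/r/In, C/g/r/Stay, C/g/r/Out, C/g/q/In, C/g/q/Stay, C/g/q/Out} → row (1,2) (1,2)
{C/f/r/In, C/f/r/Stay, C/f/r/Out, C/f/q/In, C/f/q/Stay, C/f/q/Out} → row (2,4) (2,4)
That's 8 distinct rows out of 24 strategies.

8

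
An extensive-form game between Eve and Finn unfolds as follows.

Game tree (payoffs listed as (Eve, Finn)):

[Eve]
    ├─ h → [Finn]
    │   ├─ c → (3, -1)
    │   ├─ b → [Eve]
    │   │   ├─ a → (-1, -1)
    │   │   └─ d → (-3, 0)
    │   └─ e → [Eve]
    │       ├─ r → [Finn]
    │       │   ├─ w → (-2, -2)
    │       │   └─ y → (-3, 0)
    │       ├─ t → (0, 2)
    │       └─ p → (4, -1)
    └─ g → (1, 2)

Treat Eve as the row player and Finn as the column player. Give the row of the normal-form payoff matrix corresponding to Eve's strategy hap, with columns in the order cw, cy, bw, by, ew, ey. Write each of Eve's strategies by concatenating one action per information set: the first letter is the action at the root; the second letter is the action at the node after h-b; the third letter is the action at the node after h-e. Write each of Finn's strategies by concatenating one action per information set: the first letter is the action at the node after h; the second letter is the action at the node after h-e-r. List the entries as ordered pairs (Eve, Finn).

vs cw: Eve plays h → Finn plays c at [h] → (3, -1)
vs cy: Eve plays h → Finn plays c at [h] → (3, -1)
vs bw: Eve plays h → Finn plays b at [h] → Eve plays a at [h-b] → (-1, -1)
vs by: Eve plays h → Finn plays b at [h] → Eve plays a at [h-b] → (-1, -1)
vs ew: Eve plays h → Finn plays e at [h] → Eve plays p at [h-e] → (4, -1)
vs ey: Eve plays h → Finn plays e at [h] → Eve plays p at [h-e] → (4, -1)

(3,-1) (3,-1) (-1,-1) (-1,-1) (4,-1) (4,-1)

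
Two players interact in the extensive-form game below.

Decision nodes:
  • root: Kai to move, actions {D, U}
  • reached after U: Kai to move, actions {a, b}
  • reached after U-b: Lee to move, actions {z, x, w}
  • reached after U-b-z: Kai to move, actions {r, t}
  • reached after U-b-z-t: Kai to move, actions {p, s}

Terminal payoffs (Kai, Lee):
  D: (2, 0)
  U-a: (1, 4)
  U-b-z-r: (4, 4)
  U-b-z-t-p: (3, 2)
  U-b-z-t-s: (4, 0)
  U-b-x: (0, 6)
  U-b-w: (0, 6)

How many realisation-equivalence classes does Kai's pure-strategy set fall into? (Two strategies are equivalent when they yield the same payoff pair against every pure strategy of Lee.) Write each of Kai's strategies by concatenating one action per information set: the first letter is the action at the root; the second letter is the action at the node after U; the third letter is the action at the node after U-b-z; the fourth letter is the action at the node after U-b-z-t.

5

Kai has 16 pure strategies: Darp, Dars, Datp, Dats, Dbrp, Dbrs, Dbtp, Dbts, Uarp, Uars, Uatp, Uats, Ubrp, Ubrs, Ubtp, Ubts. Columns: z, x, w.
{Darp, Dars, Datp, Dats, Dbrp, Dbrs, Dbtp, Dbts} → row (2,0) (2,0) (2,0)
{Uarp, Uars, Uatp, Uats} → row (1,4) (1,4) (1,4)
{Ubrp, Ubrs} → row (4,4) (0,6) (0,6)
{Ubtp} → row (3,2) (0,6) (0,6)
{Ubts} → row (4,0) (0,6) (0,6)
That's 5 distinct rows out of 16 strategies.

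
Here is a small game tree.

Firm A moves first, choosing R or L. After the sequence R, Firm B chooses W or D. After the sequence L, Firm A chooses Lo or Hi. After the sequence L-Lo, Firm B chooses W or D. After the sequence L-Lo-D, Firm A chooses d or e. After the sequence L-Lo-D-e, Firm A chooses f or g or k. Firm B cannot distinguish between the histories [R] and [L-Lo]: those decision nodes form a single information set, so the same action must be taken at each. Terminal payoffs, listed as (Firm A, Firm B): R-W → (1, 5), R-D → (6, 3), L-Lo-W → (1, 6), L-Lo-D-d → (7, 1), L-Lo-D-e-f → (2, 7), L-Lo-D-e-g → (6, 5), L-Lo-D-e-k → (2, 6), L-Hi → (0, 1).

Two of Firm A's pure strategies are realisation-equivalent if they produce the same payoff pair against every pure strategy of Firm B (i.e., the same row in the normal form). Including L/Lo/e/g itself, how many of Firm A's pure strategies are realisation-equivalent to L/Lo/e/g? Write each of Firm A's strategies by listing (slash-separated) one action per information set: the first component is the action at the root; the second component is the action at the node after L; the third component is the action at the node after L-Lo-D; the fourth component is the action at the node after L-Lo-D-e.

Row for L/Lo/e/g (columns W, D): (1,6) (6,5).
Every one of Firm A's information sets is on the play path for some reply by Firm B when Firm A follows L/Lo/e/g.
Changing the action at any of them therefore changes at least one column, so only L/Lo/e/g itself gives this row.

1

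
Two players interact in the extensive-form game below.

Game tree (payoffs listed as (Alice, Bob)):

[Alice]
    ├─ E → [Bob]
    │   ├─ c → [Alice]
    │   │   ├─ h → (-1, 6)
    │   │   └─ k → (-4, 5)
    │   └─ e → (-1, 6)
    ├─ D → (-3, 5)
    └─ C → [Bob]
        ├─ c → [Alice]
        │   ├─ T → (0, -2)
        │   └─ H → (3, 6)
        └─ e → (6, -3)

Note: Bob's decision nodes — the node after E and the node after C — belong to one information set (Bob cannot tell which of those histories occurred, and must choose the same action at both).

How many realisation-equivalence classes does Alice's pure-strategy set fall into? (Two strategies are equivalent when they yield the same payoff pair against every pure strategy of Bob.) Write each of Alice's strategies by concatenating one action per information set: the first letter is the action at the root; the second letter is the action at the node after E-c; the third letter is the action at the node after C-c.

Alice has 12 pure strategies: EhT, EhH, EkT, EkH, DhT, DhH, DkT, DkH, ChT, ChH, CkT, CkH. Columns: c, e.
{EhT, EhH} → row (-1,6) (-1,6)
{EkT, EkH} → row (-4,5) (-1,6)
{DhT, DhH, DkT, DkH} → row (-3,5) (-3,5)
{ChT, CkT} → row (0,-2) (6,-3)
{ChH, CkH} → row (3,6) (6,-3)
That's 5 distinct rows out of 12 strategies.

5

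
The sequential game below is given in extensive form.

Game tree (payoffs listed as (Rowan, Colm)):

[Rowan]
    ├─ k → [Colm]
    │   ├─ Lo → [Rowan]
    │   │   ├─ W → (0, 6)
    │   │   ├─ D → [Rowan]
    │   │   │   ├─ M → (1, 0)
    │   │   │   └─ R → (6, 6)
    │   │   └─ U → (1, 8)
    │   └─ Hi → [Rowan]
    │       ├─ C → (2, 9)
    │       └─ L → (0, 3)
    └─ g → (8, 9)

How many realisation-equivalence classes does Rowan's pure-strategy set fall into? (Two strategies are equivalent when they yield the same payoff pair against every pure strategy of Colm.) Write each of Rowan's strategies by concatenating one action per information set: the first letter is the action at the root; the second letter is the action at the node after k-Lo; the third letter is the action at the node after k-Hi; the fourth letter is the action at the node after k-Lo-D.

9

Rowan has 24 pure strategies: kWCM, kWCR, kWLM, kWLR, kDCM, kDCR, kDLM, kDLR, kUCM, kUCR, kULM, kULR, gWCM, gWCR, gWLM, gWLR, gDCM, gDCR, gDLM, gDLR, gUCM, gUCR, gULM, gULR. Columns: Lo, Hi.
{kWCM, kWCR} → row (0,6) (2,9)
{kWLM, kWLR} → row (0,6) (0,3)
{kDCM} → row (1,0) (2,9)
{kDCR} → row (6,6) (2,9)
{kDLM} → row (1,0) (0,3)
{kDLR} → row (6,6) (0,3)
{kUCM, kUCR} → row (1,8) (2,9)
{kULM, kULR} → row (1,8) (0,3)
{gWCM, gWCR, gWLM, gWLR, gDCM, gDCR, gDLM, gDLR, gUCM, gUCR, gULM, gULR} → row (8,9) (8,9)
That's 9 distinct rows out of 24 strategies.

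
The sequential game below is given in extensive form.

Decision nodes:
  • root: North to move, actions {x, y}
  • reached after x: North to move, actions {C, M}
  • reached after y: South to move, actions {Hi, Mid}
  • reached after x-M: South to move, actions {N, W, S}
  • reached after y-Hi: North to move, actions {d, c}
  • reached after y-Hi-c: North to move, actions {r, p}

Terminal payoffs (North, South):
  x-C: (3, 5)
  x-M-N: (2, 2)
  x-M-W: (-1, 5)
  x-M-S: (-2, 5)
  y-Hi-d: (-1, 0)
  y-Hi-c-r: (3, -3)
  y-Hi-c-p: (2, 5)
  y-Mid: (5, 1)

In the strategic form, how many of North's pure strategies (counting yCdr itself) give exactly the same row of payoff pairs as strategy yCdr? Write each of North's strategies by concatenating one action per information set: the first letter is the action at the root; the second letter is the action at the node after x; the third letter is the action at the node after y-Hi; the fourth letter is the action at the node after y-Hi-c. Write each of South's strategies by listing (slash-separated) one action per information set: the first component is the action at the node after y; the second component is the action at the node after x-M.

Row for yCdr (columns Hi/N, Hi/W, Hi/S, Mid/N, Mid/W, Mid/S): (-1,0) (-1,0) (-1,0) (5,1) (5,1) (5,1).
Under yCdr, North's choice at the node after x and at the node after y-Hi-c can never be reached regardless of what South does, so varying those choices leaves every outcome unchanged.
Holding the reachable choices fixed and varying the unreachable ones freely already gives 2 × 2 = 4 equivalent strategies.
No other strategy reproduces this row, so those 4 are the full class: yCdr, yCdp, yMdr, yMdp.

4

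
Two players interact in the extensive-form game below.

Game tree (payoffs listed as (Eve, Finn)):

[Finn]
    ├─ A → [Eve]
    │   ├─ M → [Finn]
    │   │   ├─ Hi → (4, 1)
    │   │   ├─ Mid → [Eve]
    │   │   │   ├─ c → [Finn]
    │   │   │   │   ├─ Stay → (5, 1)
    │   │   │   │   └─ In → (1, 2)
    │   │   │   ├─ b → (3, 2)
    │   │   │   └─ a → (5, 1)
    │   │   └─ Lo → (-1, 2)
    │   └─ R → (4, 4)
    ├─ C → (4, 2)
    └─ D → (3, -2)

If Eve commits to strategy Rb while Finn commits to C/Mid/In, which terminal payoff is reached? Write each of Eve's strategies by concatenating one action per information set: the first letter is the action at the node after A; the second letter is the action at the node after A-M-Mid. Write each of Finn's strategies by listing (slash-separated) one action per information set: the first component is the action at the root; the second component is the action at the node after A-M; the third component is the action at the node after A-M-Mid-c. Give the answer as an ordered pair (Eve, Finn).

Trace the play path from the root:
  Finn plays C
→ terminal payoff (4, 2).
(Eve's choice at the node after A is never reached on this path, so it doesn't affect the outcome.)

(4, 2)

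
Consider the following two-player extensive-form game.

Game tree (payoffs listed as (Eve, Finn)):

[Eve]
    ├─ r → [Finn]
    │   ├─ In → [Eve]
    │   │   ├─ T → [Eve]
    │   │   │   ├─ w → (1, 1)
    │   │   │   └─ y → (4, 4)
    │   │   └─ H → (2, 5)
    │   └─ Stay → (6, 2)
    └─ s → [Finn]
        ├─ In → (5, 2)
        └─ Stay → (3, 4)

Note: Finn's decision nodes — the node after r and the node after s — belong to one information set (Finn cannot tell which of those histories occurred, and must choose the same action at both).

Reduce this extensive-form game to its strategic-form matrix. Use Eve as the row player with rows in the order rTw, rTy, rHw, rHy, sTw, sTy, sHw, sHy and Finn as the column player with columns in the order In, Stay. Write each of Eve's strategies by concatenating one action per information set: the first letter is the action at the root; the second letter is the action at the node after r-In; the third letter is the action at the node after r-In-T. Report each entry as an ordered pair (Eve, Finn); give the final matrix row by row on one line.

rTw: (1,1) (6,2) | rTy: (4,4) (6,2) | rHw: (2,5) (6,2) | rHy: (2,5) (6,2) | sTw: (5,2) (3,4) | sTy: (5,2) (3,4) | sHw: (5,2) (3,4) | sHy: (5,2) (3,4)

Row rTw: In→(1,1), Stay→(6,2)
Row rTy: In→(4,4), Stay→(6,2)
Row rHw: In→(2,5), Stay→(6,2)
Row rHy: In→(2,5), Stay→(6,2)
Row sTw: In→(5,2), Stay→(3,4)
Row sTy: In→(5,2), Stay→(3,4)
Row sHw: In→(5,2), Stay→(3,4)
Row sHy: In→(5,2), Stay→(3,4)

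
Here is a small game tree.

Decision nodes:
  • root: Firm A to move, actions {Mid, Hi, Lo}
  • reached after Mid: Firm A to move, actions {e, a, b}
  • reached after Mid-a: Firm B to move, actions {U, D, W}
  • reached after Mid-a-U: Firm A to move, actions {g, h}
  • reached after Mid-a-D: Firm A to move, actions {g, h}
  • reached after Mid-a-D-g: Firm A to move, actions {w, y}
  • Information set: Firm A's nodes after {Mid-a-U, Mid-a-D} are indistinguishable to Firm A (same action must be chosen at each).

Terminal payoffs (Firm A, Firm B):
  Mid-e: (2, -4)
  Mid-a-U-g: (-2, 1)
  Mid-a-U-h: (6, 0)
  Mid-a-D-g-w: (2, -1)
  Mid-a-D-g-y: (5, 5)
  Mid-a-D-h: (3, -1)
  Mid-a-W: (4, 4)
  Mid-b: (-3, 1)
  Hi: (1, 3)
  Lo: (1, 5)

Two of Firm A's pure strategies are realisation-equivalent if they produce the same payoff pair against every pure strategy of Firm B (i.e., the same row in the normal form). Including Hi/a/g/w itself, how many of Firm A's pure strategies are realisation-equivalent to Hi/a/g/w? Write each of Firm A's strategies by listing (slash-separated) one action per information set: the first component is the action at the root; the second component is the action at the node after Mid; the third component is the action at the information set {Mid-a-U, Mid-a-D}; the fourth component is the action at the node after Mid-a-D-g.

12

Row for Hi/a/g/w (columns U, D, W): (1,3) (1,3) (1,3).
Under Hi/a/g/w, Firm A's choice at the node after Mid and at the information set {Mid-a-U, Mid-a-D} and at the node after Mid-a-D-g can never be reached regardless of what Firm B does, so varying those choices leaves every outcome unchanged.
Holding the reachable choices fixed and varying the unreachable ones freely already gives 3 × 2 × 2 = 12 equivalent strategies.
No other strategy reproduces this row, so those 12 are the full class: Hi/e/g/w, Hi/e/g/y, Hi/e/h/w, Hi/e/h/y, Hi/a/g/w, Hi/a/g/y, Hi/a/h/w, Hi/a/h/y, Hi/b/g/w, Hi/b/g/y, Hi/b/h/w, Hi/b/h/y.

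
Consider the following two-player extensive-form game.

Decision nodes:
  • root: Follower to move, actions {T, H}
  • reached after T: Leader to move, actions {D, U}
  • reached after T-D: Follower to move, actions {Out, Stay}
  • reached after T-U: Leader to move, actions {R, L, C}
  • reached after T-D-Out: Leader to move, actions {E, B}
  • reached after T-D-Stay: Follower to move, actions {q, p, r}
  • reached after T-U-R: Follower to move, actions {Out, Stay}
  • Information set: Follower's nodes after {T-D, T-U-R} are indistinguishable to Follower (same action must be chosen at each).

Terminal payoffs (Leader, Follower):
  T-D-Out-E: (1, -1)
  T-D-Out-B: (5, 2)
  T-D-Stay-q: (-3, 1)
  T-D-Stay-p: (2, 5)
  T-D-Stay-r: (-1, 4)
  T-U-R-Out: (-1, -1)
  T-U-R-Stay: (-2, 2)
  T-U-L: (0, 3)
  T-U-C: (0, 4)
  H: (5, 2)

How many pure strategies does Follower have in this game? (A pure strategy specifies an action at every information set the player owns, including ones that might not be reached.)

12

Follower owns the root with actions {T, H} — two choices.
Follower owns the information set {T-D, T-U-R} with actions {Out, Stay} — two choices.
Follower owns the node after T-D-Stay with actions {q, p, r} — three choices.
A pure strategy fixes one action at each information set independently, so the count is the product 2 × 2 × 3 = 12.
(For reference, Leader has 12 pure strategies, giving a 12×12 normal-form matrix.)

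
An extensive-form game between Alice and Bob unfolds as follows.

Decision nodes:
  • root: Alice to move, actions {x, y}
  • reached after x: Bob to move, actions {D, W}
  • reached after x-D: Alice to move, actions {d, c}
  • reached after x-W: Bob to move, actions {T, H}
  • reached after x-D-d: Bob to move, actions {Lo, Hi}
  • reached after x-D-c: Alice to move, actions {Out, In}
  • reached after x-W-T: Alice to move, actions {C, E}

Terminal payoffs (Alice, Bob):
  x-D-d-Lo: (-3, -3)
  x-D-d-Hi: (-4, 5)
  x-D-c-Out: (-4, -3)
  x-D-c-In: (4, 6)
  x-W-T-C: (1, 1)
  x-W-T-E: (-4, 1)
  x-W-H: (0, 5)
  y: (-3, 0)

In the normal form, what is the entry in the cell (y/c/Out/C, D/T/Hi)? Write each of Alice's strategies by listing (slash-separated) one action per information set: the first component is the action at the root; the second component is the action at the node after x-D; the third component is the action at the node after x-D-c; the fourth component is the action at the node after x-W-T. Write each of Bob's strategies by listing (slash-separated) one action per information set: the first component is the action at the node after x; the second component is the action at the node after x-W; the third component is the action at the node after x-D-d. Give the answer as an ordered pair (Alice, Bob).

Trace the play path from the root:
  Alice plays y
→ terminal payoff (-3, 0).
(Alice's choice at the node after x-D is never reached on this path, so it doesn't affect the outcome.)

(-3, 0)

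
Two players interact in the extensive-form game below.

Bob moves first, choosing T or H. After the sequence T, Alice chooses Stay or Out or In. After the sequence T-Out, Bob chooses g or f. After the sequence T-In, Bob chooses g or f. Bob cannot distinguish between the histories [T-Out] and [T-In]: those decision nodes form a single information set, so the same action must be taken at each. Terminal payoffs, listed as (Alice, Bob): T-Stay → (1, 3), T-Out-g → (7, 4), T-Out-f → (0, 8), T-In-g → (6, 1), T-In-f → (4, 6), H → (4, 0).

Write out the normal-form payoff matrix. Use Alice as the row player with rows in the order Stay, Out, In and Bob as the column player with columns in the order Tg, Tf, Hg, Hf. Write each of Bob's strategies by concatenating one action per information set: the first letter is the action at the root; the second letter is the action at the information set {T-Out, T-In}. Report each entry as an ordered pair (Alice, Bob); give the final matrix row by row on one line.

Row Stay: Tg→(1,3), Tf→(1,3), Hg→(4,0), Hf→(4,0)
Row Out: Tg→(7,4), Tf→(0,8), Hg→(4,0), Hf→(4,0)
Row In: Tg→(6,1), Tf→(4,6), Hg→(4,0), Hf→(4,0)

Stay: (1,3) (1,3) (4,0) (4,0) | Out: (7,4) (0,8) (4,0) (4,0) | In: (6,1) (4,6) (4,0) (4,0)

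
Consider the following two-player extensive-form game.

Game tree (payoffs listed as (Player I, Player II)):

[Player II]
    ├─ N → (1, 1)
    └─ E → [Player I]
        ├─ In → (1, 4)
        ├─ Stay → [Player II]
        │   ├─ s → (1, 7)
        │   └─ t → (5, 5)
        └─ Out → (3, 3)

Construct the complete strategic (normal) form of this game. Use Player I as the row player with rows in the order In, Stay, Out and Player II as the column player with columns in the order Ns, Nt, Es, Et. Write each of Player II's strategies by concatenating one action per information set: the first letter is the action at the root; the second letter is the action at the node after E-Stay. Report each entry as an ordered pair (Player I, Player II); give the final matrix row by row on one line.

In: (1,1) (1,1) (1,4) (1,4) | Stay: (1,1) (1,1) (1,7) (5,5) | Out: (1,1) (1,1) (3,3) (3,3)

Row In: Ns→(1,1), Nt→(1,1), Es→(1,4), Et→(1,4)
Row Stay: Ns→(1,1), Nt→(1,1), Es→(1,7), Et→(5,5)
Row Out: Ns→(1,1), Nt→(1,1), Es→(3,3), Et→(3,3)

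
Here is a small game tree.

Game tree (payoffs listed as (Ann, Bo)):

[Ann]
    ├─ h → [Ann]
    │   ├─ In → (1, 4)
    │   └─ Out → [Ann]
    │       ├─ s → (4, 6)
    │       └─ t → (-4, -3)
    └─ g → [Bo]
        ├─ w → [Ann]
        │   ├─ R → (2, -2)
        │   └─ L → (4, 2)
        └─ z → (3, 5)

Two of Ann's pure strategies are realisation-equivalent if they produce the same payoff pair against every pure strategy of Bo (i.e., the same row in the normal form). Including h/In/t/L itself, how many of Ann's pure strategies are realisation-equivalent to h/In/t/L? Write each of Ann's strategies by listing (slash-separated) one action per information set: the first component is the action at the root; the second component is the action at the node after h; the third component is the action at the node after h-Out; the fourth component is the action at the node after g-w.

4

Row for h/In/t/L (columns w, z): (1,4) (1,4).
Under h/In/t/L, Ann's choice at the node after h-Out and at the node after g-w can never be reached regardless of what Bo does, so varying those choices leaves every outcome unchanged.
Holding the reachable choices fixed and varying the unreachable ones freely already gives 2 × 2 = 4 equivalent strategies.
No other strategy reproduces this row, so those 4 are the full class: h/In/s/R, h/In/s/L, h/In/t/R, h/In/t/L.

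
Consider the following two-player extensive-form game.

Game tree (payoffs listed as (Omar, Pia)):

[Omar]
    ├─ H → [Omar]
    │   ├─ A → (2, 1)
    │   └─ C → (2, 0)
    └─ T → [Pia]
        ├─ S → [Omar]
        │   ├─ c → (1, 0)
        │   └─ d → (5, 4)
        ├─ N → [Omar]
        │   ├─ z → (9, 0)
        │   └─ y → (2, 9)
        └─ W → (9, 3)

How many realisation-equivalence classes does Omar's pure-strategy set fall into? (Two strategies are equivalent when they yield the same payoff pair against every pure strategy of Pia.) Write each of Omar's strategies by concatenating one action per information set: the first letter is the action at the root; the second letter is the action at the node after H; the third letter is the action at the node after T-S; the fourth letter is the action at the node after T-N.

Omar has 16 pure strategies: HAcz, HAcy, HAdz, HAdy, HCcz, HCcy, HCdz, HCdy, TAcz, TAcy, TAdz, TAdy, TCcz, TCcy, TCdz, TCdy. Columns: S, N, W.
{HAcz, HAcy, HAdz, HAdy} → row (2,1) (2,1) (2,1)
{HCcz, HCcy, HCdz, HCdy} → row (2,0) (2,0) (2,0)
{TAcz, TCcz} → row (1,0) (9,0) (9,3)
{TAcy, TCcy} → row (1,0) (2,9) (9,3)
{TAdz, TCdz} → row (5,4) (9,0) (9,3)
{TAdy, TCdy} → row (5,4) (2,9) (9,3)
That's 6 distinct rows out of 16 strategies.

6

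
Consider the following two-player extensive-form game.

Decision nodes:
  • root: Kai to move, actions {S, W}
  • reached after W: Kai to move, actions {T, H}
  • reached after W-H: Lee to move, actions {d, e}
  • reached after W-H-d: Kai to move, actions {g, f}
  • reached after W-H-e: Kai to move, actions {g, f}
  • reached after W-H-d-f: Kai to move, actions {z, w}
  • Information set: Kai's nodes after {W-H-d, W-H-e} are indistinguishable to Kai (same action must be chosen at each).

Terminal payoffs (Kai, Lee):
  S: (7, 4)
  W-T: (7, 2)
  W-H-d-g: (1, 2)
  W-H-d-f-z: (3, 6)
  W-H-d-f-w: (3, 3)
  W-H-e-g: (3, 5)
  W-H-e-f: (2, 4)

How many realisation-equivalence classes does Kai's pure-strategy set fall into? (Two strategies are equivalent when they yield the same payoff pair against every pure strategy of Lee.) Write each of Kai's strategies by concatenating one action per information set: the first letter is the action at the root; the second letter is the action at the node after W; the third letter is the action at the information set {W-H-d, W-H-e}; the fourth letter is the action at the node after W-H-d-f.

Kai has 16 pure strategies: STgz, STgw, STfz, STfw, SHgz, SHgw, SHfz, SHfw, WTgz, WTgw, WTfz, WTfw, WHgz, WHgw, WHfz, WHfw. Columns: d, e.
{STgz, STgw, STfz, STfw, SHgz, SHgw, SHfz, SHfw} → row (7,4) (7,4)
{WTgz, WTgw, WTfz, WTfw} → row (7,2) (7,2)
{WHgz, WHgw} → row (1,2) (3,5)
{WHfz} → row (3,6) (2,4)
{WHfw} → row (3,3) (2,4)
That's 5 distinct rows out of 16 strategies.

5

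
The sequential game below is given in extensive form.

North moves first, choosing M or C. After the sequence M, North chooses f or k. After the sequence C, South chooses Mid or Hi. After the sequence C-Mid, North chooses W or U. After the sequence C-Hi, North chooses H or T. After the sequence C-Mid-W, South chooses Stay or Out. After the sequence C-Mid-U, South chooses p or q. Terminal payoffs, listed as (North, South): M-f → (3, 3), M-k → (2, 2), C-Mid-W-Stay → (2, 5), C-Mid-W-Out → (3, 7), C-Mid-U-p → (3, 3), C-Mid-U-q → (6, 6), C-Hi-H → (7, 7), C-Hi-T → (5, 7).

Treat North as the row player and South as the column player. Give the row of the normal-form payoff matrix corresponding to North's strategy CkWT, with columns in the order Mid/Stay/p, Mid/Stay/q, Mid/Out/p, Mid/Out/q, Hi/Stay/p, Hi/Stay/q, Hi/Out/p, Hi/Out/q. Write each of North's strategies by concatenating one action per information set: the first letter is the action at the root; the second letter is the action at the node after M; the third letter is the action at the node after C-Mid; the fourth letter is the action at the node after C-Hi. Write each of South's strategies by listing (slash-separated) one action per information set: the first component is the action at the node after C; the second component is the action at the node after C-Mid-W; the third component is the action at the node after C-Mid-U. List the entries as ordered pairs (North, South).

vs Mid/Stay/p: North plays C → South plays Mid at [C] → North plays W at [C-Mid] → South plays Stay at [C-Mid-W] → (2, 5)
vs Mid/Stay/q: North plays C → South plays Mid at [C] → North plays W at [C-Mid] → South plays Stay at [C-Mid-W] → (2, 5)
vs Mid/Out/p: North plays C → South plays Mid at [C] → North plays W at [C-Mid] → South plays Out at [C-Mid-W] → (3, 7)
vs Mid/Out/q: North plays C → South plays Mid at [C] → North plays W at [C-Mid] → South plays Out at [C-Mid-W] → (3, 7)
vs Hi/Stay/p: North plays C → South plays Hi at [C] → North plays T at [C-Hi] → (5, 7)
vs Hi/Stay/q: North plays C → South plays Hi at [C] → North plays T at [C-Hi] → (5, 7)
vs Hi/Out/p: North plays C → South plays Hi at [C] → North plays T at [C-Hi] → (5, 7)
vs Hi/Out/q: North plays C → South plays Hi at [C] → North plays T at [C-Hi] → (5, 7)

(2,5) (2,5) (3,7) (3,7) (5,7) (5,7) (5,7) (5,7)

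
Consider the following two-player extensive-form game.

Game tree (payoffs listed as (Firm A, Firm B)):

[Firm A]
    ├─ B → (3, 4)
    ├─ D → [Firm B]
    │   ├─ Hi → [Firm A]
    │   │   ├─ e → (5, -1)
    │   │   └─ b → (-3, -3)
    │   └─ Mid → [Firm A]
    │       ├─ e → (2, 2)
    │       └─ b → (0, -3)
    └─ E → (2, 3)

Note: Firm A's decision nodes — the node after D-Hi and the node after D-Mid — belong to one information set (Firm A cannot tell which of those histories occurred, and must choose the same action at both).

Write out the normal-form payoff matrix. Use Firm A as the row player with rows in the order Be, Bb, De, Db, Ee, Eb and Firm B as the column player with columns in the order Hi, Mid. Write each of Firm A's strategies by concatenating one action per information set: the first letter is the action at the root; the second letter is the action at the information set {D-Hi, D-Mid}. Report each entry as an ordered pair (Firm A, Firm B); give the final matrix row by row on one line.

Row Be: Hi→(3,4), Mid→(3,4)
Row Bb: Hi→(3,4), Mid→(3,4)
Row De: Hi→(5,-1), Mid→(2,2)
Row Db: Hi→(-3,-3), Mid→(0,-3)
Row Ee: Hi→(2,3), Mid→(2,3)
Row Eb: Hi→(2,3), Mid→(2,3)

Be: (3,4) (3,4) | Bb: (3,4) (3,4) | De: (5,-1) (2,2) | Db: (-3,-3) (0,-3) | Ee: (2,3) (2,3) | Eb: (2,3) (2,3)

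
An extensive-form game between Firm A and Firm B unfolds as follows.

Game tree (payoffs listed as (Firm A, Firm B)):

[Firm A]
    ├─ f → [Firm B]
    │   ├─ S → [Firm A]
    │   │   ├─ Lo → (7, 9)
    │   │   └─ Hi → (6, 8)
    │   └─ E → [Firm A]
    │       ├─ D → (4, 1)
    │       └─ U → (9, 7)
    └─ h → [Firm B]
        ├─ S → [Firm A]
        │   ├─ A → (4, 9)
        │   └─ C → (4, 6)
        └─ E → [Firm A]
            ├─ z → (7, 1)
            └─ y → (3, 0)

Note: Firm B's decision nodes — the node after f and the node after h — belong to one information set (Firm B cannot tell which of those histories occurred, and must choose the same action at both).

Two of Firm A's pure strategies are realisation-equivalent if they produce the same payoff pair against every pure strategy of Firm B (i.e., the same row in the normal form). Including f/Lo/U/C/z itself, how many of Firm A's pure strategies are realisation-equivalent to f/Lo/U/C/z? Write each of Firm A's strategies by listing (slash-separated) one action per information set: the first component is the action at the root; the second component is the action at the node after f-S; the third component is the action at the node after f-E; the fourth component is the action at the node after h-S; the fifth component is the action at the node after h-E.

4

Row for f/Lo/U/C/z (columns S, E): (7,9) (9,7).
Under f/Lo/U/C/z, Firm A's choice at the node after h-S and at the node after h-E can never be reached regardless of what Firm B does, so varying those choices leaves every outcome unchanged.
Holding the reachable choices fixed and varying the unreachable ones freely already gives 2 × 2 = 4 equivalent strategies.
No other strategy reproduces this row, so those 4 are the full class: f/Lo/U/A/z, f/Lo/U/A/y, f/Lo/U/C/z, f/Lo/U/C/y.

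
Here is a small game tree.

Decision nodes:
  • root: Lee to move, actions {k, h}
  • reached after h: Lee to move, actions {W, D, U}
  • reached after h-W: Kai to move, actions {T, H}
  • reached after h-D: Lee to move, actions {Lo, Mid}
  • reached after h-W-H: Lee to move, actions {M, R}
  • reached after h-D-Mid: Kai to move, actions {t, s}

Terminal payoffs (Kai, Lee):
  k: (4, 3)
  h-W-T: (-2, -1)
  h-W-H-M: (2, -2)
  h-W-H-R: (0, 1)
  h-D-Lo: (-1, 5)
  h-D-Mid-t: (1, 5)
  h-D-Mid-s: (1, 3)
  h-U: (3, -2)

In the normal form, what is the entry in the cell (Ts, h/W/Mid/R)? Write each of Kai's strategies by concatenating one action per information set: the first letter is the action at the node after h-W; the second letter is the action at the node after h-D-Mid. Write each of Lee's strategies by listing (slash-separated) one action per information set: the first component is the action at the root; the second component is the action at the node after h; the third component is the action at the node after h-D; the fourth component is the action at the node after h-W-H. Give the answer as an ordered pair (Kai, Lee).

(-2, -1)

Trace the play path from the root:
  Lee plays h
  Lee plays W at [h]
  Kai plays T at [h-W]
→ terminal payoff (-2, -1).
(Kai's choice at the node after h-D-Mid is never reached on this path, so it doesn't affect the outcome.)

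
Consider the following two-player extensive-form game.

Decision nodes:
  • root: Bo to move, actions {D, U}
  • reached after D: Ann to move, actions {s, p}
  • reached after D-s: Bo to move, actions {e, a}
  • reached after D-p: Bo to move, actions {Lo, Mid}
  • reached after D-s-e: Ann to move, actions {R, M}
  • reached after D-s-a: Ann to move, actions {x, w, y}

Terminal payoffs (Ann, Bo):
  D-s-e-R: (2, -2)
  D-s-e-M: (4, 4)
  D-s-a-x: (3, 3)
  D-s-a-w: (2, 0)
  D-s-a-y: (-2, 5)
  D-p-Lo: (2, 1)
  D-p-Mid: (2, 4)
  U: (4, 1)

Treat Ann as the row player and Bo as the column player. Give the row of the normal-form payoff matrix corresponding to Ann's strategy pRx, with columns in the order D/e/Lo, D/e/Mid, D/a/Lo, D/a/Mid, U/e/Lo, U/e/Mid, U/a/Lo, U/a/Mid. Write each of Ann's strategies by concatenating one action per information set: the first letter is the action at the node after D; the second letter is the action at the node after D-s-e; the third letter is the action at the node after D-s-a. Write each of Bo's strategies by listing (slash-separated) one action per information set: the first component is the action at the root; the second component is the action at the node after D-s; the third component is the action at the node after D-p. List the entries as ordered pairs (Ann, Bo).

vs D/e/Lo: Bo plays D → Ann plays p at [D] → Bo plays Lo at [D-p] → (2, 1)
vs D/e/Mid: Bo plays D → Ann plays p at [D] → Bo plays Mid at [D-p] → (2, 4)
vs D/a/Lo: Bo plays D → Ann plays p at [D] → Bo plays Lo at [D-p] → (2, 1)
vs D/a/Mid: Bo plays D → Ann plays p at [D] → Bo plays Mid at [D-p] → (2, 4)
vs U/e/Lo: Bo plays U → (4, 1)
vs U/e/Mid: Bo plays U → (4, 1)
vs U/a/Lo: Bo plays U → (4, 1)
vs U/a/Mid: Bo plays U → (4, 1)

(2,1) (2,4) (2,1) (2,4) (4,1) (4,1) (4,1) (4,1)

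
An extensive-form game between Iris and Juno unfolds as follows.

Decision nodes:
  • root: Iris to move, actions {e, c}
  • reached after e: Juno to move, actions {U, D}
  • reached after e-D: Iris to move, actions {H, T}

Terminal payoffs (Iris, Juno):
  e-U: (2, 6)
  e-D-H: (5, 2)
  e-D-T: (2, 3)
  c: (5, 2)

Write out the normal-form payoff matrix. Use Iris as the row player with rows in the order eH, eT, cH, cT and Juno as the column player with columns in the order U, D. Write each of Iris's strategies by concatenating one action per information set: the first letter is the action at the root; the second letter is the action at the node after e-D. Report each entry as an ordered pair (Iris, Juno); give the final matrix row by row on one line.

eH: (2,6) (5,2) | eT: (2,6) (2,3) | cH: (5,2) (5,2) | cT: (5,2) (5,2)

Row eH: U→(2,6), D→(5,2)
Row eT: U→(2,6), D→(2,3)
Row cH: U→(5,2), D→(5,2)
Row cT: U→(5,2), D→(5,2)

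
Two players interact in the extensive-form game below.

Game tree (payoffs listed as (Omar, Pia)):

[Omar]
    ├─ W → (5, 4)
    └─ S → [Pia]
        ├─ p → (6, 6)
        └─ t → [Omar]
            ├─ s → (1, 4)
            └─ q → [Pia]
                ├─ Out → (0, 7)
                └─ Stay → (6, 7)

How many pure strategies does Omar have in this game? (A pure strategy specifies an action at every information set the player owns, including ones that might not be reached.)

4

Omar owns the root with actions {W, S} — two choices.
Omar owns the node after S-t with actions {s, q} — two choices.
A pure strategy fixes one action at each information set independently, so the count is the product 2 × 2 = 4.
(For reference, Pia has 4 pure strategies, giving a 4×4 normal-form matrix.)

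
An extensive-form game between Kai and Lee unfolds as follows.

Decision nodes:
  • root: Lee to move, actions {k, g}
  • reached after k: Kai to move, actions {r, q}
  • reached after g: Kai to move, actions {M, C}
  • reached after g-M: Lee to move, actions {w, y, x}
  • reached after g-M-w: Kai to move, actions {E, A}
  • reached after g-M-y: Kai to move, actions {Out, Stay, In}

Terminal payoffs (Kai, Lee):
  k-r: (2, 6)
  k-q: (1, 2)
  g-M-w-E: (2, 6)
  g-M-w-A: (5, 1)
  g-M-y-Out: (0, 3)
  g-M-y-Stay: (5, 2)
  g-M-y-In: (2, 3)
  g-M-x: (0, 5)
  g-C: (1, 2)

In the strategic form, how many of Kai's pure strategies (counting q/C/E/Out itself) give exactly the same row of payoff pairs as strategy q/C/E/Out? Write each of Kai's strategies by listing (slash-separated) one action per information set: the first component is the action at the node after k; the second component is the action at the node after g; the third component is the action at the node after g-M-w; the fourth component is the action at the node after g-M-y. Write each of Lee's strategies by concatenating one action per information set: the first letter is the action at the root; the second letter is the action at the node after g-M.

6

Row for q/C/E/Out (columns kw, ky, kx, gw, gy, gx): (1,2) (1,2) (1,2) (1,2) (1,2) (1,2).
Under q/C/E/Out, Kai's choice at the node after g-M-w and at the node after g-M-y can never be reached regardless of what Lee does, so varying those choices leaves every outcome unchanged.
Holding the reachable choices fixed and varying the unreachable ones freely already gives 2 × 3 = 6 equivalent strategies.
No other strategy reproduces this row, so those 6 are the full class: q/C/E/Out, q/C/E/Stay, q/C/E/In, q/C/A/Out, q/C/A/Stay, q/C/A/In.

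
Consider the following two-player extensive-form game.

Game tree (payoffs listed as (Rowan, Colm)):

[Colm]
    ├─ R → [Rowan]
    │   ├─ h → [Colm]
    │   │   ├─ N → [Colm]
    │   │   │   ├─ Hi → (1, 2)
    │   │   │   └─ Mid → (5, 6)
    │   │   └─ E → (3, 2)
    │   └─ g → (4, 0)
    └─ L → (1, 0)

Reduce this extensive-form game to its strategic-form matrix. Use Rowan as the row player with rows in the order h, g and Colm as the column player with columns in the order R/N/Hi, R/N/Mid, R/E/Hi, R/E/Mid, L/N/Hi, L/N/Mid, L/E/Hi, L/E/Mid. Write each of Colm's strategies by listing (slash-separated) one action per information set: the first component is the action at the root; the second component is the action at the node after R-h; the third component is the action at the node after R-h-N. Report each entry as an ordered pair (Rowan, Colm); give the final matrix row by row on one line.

h: (1,2) (5,6) (3,2) (3,2) (1,0) (1,0) (1,0) (1,0) | g: (4,0) (4,0) (4,0) (4,0) (1,0) (1,0) (1,0) (1,0)

Row h: R/N/Hi→(1,2), R/N/Mid→(5,6), R/E/Hi→(3,2), R/E/Mid→(3,2), L/N/Hi→(1,0), L/N/Mid→(1,0), L/E/Hi→(1,0), L/E/Mid→(1,0)
Row g: R/N/Hi→(4,0), R/N/Mid→(4,0), R/E/Hi→(4,0), R/E/Mid→(4,0), L/N/Hi→(1,0), L/N/Mid→(1,0), L/E/Hi→(1,0), L/E/Mid→(1,0)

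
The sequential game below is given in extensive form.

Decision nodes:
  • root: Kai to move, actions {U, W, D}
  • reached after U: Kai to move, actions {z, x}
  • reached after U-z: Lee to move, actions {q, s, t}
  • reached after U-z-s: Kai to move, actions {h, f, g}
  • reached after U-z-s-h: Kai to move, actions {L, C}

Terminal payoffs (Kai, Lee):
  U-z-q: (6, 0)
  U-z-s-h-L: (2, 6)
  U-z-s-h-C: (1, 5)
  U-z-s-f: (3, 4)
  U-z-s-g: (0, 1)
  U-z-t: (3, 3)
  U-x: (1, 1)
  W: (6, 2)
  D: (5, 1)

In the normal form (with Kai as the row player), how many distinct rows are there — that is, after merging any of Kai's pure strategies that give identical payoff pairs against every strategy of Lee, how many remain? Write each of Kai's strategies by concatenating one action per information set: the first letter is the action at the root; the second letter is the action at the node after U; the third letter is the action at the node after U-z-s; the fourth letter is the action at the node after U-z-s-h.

Kai has 36 pure strategies: UzhL, UzhC, UzfL, UzfC, UzgL, UzgC, UxhL, UxhC, UxfL, UxfC, UxgL, UxgC, WzhL, WzhC, WzfL, WzfC, WzgL, WzgC, WxhL, WxhC, WxfL, WxfC, WxgL, WxgC, DzhL, DzhC, DzfL, DzfC, DzgL, DzgC, DxhL, DxhC, DxfL, DxfC, DxgL, DxgC. Columns: q, s, t.
{UzhL} → row (6,0) (2,6) (3,3)
{UzhC} → row (6,0) (1,5) (3,3)
{UzfL, UzfC} → row (6,0) (3,4) (3,3)
{UzgL, UzgC} → row (6,0) (0,1) (3,3)
{UxhL, UxhC, UxfL, UxfC, UxgL, UxgC} → row (1,1) (1,1) (1,1)
{WzhL, WzhC, WzfL, WzfC, WzgL, WzgC, WxhL, WxhC, WxfL, WxfC, WxgL, WxgC} → row (6,2) (6,2) (6,2)
{DzhL, DzhC, DzfL, DzfC, DzgL, DzgC, DxhL, DxhC, DxfL, DxfC, DxgL, DxgC} → row (5,1) (5,1) (5,1)
That's 7 distinct rows out of 36 strategies.

7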